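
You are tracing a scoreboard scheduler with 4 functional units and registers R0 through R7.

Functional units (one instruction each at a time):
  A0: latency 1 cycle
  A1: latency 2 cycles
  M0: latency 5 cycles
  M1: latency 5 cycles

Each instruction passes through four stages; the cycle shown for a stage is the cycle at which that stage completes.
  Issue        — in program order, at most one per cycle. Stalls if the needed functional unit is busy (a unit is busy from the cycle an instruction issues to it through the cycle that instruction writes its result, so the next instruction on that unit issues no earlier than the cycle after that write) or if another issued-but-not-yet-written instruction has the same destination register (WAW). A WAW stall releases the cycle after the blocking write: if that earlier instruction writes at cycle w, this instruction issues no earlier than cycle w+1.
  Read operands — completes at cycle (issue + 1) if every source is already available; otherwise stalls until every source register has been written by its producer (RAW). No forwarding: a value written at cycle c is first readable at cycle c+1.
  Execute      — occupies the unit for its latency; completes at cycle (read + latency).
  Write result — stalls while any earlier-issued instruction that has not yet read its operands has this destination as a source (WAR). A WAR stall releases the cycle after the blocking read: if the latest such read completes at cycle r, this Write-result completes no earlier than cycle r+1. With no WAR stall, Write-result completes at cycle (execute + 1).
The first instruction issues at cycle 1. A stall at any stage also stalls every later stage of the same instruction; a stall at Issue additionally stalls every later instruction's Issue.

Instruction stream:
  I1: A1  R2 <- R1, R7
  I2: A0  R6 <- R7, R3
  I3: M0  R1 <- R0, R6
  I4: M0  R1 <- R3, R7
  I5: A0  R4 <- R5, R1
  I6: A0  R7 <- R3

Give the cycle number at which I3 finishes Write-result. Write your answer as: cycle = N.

[1] I1 issues→A1
[2] I1 reads | I2 issues→A0
[3] I2 reads | I3 issues→M0
[4] I1 exec-done | I2 exec-done
[5] I1 writes R2 | I2 writes R6
[6] I3 reads
[11] I3 exec-done
[12] I3 writes R1
[13] I4 issues→M0
[14] I4 reads | I5 issues→A0
[19] I4 exec-done
[20] I4 writes R1
[21] I5 reads
[22] I5 exec-done
[23] I5 writes R4
[24] I6 issues→A0
[25] I6 reads
[26] I6 exec-done
[27] I6 writes R7

cycle = 12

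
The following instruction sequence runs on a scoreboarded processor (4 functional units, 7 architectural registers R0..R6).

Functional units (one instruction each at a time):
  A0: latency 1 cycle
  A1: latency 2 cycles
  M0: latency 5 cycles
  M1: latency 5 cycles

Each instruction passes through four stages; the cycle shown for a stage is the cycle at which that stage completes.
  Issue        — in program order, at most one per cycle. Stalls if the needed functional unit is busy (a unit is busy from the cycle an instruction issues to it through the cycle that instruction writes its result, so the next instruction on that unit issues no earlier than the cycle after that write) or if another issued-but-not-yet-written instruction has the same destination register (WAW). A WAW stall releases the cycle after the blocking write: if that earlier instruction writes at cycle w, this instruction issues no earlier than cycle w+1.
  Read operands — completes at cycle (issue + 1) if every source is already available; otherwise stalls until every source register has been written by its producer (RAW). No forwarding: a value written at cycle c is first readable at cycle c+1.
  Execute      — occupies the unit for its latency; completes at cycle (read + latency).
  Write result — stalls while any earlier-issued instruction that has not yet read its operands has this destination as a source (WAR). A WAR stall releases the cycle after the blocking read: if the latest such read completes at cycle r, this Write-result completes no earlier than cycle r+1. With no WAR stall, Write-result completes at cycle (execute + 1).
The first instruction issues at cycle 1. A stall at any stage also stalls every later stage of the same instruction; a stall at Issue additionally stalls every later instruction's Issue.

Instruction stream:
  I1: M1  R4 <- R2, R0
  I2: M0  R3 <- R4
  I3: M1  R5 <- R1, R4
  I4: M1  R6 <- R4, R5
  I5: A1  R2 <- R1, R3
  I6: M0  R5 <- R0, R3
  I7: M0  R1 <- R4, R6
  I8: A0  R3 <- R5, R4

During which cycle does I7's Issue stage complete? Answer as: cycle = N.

I1 -> (1, 2, 7, 8)
I2 -> (2, 9, 14, 15)  // RAW R4: wait I1 write@8
I3 -> (9, 10, 15, 16)  // struct: M1 busy until I1 writes@8
I4 -> (17, 18, 23, 24)  // struct: M1 busy until I3 writes@16
I5 -> (18, 19, 21, 22)
I6 -> (19, 20, 25, 26)
I7 -> (27, 28, 33, 34)  // struct: M0 busy until I6 writes@26
I8 -> (28, 29, 30, 31)

cycle = 27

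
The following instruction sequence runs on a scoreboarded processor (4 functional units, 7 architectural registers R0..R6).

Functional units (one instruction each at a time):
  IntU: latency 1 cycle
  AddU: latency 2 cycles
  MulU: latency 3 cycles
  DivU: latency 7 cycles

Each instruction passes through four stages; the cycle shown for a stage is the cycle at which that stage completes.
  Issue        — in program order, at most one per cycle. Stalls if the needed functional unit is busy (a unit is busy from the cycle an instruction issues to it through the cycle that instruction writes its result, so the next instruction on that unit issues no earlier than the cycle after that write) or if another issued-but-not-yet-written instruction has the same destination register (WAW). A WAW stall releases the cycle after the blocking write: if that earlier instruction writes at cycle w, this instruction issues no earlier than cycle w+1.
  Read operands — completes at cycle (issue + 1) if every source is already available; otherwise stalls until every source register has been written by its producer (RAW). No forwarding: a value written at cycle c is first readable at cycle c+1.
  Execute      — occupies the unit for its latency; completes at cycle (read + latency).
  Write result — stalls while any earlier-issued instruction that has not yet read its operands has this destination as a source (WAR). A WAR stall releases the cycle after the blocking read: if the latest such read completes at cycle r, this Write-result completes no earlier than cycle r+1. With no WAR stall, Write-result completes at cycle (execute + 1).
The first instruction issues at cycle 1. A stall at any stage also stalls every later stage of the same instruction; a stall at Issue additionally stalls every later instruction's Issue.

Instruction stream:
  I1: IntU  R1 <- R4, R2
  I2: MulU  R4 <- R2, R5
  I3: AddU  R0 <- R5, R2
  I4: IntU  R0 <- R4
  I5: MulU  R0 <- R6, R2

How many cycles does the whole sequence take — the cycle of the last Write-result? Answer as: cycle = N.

cycle = 17

[I1] 1/2/3/4
[I2] 2/3/6/7
[I3] 3/4/6/7
[I4] 8/9/10/11  (WAW R0: wait I3 write@7)
[I5] 12/13/16/17  (WAW R0: wait I4 write@11)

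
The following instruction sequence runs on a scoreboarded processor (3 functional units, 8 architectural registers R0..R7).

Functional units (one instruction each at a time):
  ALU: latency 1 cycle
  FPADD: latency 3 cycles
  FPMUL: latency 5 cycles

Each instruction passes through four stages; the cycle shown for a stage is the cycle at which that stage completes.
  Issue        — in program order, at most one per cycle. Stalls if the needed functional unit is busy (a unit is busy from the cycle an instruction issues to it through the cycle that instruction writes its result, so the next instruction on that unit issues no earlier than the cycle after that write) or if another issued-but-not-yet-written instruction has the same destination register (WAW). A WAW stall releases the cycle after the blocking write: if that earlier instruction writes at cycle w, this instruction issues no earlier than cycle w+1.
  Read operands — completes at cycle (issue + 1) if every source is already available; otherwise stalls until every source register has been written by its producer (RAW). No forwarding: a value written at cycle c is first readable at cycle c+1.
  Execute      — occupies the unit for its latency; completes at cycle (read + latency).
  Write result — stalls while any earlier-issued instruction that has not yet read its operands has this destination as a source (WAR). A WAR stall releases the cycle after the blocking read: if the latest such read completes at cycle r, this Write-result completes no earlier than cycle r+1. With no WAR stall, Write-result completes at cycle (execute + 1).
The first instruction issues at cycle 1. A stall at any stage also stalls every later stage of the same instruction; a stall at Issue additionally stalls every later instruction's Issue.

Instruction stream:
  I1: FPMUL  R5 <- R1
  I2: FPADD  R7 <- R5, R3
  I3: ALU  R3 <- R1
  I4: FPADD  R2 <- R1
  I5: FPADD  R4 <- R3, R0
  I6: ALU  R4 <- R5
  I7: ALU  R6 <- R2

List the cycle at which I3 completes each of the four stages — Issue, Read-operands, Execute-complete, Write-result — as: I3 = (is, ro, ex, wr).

I3 = (3, 4, 5, 10)

  I1 | 1 | 2 | 7 | 8
  I2 | 2 | 9 | 12 | 13   RAW R5: wait I1 write@8
  I3 | 3 | 4 | 5 | 10   WAR R3: wait I2 read@9
  I4 | 14 | 15 | 18 | 19   struct: FPADD busy until I2 writes@13
  I5 | 20 | 21 | 24 | 25   struct: FPADD busy until I4 writes@19
  I6 | 26 | 27 | 28 | 29   WAW R4: wait I5 write@25
  I7 | 30 | 31 | 32 | 33   struct: ALU busy until I6 writes@29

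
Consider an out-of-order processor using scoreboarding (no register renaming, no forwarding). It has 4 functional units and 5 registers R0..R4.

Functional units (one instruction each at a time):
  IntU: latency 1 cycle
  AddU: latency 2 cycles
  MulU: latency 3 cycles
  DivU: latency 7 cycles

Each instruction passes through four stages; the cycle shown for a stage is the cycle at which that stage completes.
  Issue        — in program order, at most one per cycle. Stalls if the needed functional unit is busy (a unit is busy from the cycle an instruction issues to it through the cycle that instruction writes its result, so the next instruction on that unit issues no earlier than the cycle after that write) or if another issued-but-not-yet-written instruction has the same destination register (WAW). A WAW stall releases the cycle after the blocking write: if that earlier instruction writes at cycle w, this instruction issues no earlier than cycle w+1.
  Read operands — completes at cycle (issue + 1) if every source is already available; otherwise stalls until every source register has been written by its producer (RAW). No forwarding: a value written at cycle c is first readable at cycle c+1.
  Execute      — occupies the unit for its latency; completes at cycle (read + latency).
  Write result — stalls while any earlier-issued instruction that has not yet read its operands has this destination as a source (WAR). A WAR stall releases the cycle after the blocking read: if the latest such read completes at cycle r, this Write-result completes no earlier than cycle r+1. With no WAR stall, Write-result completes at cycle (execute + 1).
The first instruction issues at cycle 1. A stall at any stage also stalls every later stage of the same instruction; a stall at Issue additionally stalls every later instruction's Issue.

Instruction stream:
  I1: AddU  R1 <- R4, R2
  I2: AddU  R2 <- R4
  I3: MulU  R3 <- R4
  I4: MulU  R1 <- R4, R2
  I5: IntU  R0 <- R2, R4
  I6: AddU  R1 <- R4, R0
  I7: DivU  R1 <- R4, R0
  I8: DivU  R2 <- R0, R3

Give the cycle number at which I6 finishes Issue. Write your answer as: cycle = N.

I1: IS=1 RO=2 EX=4 WR=5
I2: IS=6 RO=7 EX=9 WR=10  [struct: AddU busy until I1 writes@5]
I3: IS=7 RO=8 EX=11 WR=12
I4: IS=13 RO=14 EX=17 WR=18  [struct: MulU busy until I3 writes@12]
I5: IS=14 RO=15 EX=16 WR=17
I6: IS=19 RO=20 EX=22 WR=23  [WAW R1: wait I4 write@18]
I7: IS=24 RO=25 EX=32 WR=33  [WAW R1: wait I6 write@23]
I8: IS=34 RO=35 EX=42 WR=43  [struct: DivU busy until I7 writes@33]

cycle = 19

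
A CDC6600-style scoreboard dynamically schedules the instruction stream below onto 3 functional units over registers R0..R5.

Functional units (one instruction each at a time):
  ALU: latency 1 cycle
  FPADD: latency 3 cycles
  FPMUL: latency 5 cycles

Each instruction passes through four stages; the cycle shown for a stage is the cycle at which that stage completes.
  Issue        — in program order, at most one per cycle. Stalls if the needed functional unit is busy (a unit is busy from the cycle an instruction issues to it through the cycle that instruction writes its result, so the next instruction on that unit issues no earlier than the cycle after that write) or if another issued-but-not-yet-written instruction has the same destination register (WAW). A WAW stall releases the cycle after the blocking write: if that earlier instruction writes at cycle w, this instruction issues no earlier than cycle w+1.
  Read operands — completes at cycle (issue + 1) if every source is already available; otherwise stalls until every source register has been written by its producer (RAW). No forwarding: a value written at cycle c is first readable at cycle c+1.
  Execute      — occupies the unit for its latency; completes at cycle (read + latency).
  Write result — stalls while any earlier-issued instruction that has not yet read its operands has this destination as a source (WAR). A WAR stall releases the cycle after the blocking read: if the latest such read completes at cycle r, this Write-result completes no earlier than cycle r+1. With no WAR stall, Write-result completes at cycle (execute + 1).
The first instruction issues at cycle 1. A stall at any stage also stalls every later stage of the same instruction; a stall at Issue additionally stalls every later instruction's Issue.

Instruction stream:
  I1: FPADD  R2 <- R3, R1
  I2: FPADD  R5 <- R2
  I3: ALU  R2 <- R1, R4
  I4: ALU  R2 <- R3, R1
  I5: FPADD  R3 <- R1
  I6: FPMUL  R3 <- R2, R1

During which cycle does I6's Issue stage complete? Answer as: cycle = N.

cycle = 19

I1 -> (1, 2, 5, 6)
I2 -> (7, 8, 11, 12)  // struct: FPADD busy until I1 writes@6
I3 -> (8, 9, 10, 11)
I4 -> (12, 13, 14, 15)  // struct: ALU busy until I3 writes@11
I5 -> (13, 14, 17, 18)
I6 -> (19, 20, 25, 26)  // WAW R3: wait I5 write@18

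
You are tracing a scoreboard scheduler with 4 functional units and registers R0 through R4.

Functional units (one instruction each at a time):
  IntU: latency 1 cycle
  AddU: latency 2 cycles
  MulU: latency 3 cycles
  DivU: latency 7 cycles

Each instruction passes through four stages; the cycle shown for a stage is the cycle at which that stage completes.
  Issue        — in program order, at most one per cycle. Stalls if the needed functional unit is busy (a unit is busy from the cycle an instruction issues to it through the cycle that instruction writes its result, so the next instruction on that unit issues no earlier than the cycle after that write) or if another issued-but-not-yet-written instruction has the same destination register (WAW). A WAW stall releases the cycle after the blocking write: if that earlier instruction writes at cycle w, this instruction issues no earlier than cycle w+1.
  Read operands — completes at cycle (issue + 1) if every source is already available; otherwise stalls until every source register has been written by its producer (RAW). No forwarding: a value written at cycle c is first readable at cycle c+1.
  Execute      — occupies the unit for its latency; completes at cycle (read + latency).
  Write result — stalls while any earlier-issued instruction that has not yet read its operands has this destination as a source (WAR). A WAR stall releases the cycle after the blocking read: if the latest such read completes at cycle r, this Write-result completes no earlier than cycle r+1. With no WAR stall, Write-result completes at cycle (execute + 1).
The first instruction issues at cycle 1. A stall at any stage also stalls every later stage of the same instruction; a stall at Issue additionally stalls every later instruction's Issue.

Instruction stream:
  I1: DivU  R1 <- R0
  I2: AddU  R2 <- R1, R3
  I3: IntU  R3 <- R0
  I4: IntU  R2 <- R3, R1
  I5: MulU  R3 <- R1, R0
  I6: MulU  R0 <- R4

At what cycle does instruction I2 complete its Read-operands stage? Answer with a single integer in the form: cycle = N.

[I1] 1/2/9/10
[I2] 2/11/13/14  (RAW R1: wait I1 write@10)
[I3] 3/4/5/12  (WAR R3: wait I2 read@11)
[I4] 15/16/17/18  (WAW R2: wait I2 write@14)
[I5] 16/17/20/21
[I6] 22/23/26/27  (struct: MulU busy until I5 writes@21)

cycle = 11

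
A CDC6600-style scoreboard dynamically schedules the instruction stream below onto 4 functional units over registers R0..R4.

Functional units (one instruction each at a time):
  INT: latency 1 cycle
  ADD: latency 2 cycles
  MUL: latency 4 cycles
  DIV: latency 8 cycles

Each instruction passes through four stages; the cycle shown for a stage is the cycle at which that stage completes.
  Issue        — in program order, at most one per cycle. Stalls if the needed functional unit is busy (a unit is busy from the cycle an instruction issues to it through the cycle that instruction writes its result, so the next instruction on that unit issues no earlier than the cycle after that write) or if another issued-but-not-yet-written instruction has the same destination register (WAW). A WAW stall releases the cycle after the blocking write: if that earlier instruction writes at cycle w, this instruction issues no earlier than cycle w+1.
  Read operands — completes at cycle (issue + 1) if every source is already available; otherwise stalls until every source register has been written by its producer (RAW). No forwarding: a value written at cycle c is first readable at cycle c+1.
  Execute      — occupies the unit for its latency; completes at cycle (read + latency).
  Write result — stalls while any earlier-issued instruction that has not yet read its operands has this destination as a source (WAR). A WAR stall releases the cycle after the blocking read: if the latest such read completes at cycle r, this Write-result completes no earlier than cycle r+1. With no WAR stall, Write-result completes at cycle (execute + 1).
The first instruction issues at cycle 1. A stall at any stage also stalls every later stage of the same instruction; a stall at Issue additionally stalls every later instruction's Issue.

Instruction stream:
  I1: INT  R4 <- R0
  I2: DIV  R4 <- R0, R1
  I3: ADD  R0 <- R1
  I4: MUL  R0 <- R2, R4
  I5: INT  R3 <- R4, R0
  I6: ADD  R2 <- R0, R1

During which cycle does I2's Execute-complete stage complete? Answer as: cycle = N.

cycle 1: I1 dispatched to INT
cycle 2: I1 operands ready
cycle 3: I1 complete
cycle 4: R4←I1
cycle 5: I2 dispatched to DIV
cycle 6: I2 operands ready, I3 dispatched to ADD
cycle 7: I3 operands ready
cycle 9: I3 complete
cycle 10: R0←I3
cycle 11: I4 dispatched to MUL
cycle 12: I5 dispatched to INT
cycle 13: I6 dispatched to ADD
cycle 14: I2 complete
cycle 15: R4←I2
cycle 16: I4 operands ready
cycle 20: I4 complete
cycle 21: R0←I4
cycle 22: I5 operands ready, I6 operands ready
cycle 23: I5 complete
cycle 24: R3←I5, I6 complete
cycle 25: R2←I6

cycle = 14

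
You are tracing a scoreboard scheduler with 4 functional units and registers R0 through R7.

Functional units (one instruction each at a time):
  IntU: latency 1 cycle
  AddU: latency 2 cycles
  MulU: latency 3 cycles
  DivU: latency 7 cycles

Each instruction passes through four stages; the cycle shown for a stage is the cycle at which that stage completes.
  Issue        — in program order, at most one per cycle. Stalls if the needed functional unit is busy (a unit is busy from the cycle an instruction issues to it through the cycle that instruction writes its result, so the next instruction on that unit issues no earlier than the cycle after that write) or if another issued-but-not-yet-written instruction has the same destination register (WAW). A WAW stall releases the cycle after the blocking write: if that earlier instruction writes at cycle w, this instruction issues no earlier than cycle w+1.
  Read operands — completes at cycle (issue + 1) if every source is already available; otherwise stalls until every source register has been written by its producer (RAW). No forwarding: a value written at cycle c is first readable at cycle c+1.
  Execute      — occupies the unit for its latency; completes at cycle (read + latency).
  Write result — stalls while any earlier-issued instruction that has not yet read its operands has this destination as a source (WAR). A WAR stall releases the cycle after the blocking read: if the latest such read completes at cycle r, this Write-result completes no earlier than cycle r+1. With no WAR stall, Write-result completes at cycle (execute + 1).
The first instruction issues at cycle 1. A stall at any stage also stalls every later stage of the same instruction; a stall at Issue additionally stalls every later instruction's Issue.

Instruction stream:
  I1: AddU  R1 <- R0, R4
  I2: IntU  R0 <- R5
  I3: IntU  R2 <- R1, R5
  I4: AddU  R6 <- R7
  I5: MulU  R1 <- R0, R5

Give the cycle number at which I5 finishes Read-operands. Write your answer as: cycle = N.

cycle = 9

cycle 1: issue I1 (AddU)
cycle 2: I1 read-ops; issue I2 (IntU)
cycle 3: I2 read-ops
cycle 4: I1 finished on AddU; I2 finished on IntU
cycle 5: I1→R1; I2→R0
cycle 6: issue I3 (IntU)
cycle 7: I3 read-ops; issue I4 (AddU)
cycle 8: I3 finished on IntU; I4 read-ops; issue I5 (MulU)
cycle 9: I3→R2; I5 read-ops
cycle 10: I4 finished on AddU
cycle 11: I4→R6
cycle 12: I5 finished on MulU
cycle 13: I5→R1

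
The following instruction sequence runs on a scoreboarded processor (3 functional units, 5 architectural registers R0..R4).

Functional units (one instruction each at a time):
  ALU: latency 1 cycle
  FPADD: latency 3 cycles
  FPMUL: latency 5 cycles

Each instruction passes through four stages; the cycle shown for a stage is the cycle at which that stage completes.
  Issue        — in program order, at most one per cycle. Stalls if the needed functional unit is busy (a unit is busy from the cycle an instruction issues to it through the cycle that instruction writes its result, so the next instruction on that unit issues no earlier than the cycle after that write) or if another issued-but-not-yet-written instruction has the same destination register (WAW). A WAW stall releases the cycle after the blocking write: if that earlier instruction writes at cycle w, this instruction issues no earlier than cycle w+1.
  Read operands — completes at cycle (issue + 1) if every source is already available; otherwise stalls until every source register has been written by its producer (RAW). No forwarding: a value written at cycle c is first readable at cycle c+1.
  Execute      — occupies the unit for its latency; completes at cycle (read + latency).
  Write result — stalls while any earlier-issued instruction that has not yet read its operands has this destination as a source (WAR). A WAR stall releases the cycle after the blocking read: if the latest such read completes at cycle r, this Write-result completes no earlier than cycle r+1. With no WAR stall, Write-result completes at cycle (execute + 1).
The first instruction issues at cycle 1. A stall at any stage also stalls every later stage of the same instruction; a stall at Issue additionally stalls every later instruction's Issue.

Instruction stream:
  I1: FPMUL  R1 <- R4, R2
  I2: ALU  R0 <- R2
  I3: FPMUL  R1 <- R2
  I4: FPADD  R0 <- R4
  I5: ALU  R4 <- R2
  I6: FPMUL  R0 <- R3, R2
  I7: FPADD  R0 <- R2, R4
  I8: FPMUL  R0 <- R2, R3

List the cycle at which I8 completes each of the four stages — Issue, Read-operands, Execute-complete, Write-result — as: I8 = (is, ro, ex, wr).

I8 = (31, 32, 37, 38)

I1: IS=1 RO=2 EX=7 WR=8
I2: IS=2 RO=3 EX=4 WR=5
I3: IS=9 RO=10 EX=15 WR=16  [struct: FPMUL busy until I1 writes@8]
I4: IS=10 RO=11 EX=14 WR=15
I5: IS=11 RO=12 EX=13 WR=14
I6: IS=17 RO=18 EX=23 WR=24  [struct: FPMUL busy until I3 writes@16]
I7: IS=25 RO=26 EX=29 WR=30  [WAW R0: wait I6 write@24]
I8: IS=31 RO=32 EX=37 WR=38  [WAW R0: wait I7 write@30]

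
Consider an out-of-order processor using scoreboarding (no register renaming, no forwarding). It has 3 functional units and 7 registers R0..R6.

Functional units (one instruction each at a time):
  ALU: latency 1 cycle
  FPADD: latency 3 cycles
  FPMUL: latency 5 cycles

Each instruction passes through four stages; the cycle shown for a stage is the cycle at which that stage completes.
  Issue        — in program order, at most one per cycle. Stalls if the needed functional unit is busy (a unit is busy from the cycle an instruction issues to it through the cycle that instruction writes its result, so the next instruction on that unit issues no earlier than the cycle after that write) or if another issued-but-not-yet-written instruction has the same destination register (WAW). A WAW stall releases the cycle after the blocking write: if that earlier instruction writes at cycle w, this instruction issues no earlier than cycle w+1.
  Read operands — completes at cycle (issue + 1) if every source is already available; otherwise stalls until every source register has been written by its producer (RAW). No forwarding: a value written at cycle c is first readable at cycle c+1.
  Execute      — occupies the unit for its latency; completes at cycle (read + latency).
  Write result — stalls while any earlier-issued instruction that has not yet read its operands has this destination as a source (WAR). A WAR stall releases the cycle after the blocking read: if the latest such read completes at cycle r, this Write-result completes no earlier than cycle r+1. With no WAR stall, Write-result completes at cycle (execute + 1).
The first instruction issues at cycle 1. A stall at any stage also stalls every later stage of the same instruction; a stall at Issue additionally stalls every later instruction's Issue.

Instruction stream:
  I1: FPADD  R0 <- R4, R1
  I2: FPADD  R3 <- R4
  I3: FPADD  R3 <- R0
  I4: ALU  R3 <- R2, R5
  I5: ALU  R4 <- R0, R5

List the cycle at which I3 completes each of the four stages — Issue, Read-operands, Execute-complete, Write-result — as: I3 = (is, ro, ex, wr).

I3 = (13, 14, 17, 18)

cycle 1: I1 issues→FPADD
cycle 2: I1 reads
cycle 5: I1 exec-done
cycle 6: I1 writes R0
cycle 7: I2 issues→FPADD
cycle 8: I2 reads
cycle 11: I2 exec-done
cycle 12: I2 writes R3
cycle 13: I3 issues→FPADD
cycle 14: I3 reads
cycle 17: I3 exec-done
cycle 18: I3 writes R3
cycle 19: I4 issues→ALU
cycle 20: I4 reads
cycle 21: I4 exec-done
cycle 22: I4 writes R3
cycle 23: I5 issues→ALU
cycle 24: I5 reads
cycle 25: I5 exec-done
cycle 26: I5 writes R4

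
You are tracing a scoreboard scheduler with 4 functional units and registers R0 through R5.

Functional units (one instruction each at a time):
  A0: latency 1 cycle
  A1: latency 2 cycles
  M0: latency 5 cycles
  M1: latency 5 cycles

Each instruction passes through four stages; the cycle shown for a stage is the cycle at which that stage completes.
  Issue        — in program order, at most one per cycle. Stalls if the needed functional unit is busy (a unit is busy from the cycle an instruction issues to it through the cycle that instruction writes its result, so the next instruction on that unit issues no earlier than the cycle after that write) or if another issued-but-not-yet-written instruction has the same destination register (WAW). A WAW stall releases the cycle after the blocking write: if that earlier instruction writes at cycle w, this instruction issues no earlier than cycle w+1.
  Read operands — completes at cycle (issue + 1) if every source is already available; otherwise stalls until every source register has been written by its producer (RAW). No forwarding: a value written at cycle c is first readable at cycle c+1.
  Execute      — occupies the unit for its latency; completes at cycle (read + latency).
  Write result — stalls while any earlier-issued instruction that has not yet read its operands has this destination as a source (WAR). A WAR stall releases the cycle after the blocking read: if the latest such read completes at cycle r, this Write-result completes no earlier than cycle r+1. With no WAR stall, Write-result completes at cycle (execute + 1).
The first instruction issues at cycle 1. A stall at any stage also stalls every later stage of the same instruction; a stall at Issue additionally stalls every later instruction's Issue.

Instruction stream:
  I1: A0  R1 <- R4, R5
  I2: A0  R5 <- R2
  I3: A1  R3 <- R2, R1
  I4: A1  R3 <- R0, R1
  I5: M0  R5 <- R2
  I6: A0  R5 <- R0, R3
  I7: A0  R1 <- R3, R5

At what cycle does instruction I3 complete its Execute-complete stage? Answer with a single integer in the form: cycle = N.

cycle 1: I1 dispatched to A0
cycle 2: I1 operands ready
cycle 3: I1 complete
cycle 4: R1←I1
cycle 5: I2 dispatched to A0
cycle 6: I2 operands ready, I3 dispatched to A1
cycle 7: I2 complete, I3 operands ready
cycle 8: R5←I2
cycle 9: I3 complete
cycle 10: R3←I3
cycle 11: I4 dispatched to A1
cycle 12: I4 operands ready, I5 dispatched to M0
cycle 13: I5 operands ready
cycle 14: I4 complete
cycle 15: R3←I4
cycle 18: I5 complete
cycle 19: R5←I5
cycle 20: I6 dispatched to A0
cycle 21: I6 operands ready
cycle 22: I6 complete
cycle 23: R5←I6
cycle 24: I7 dispatched to A0
cycle 25: I7 operands ready
cycle 26: I7 complete
cycle 27: R1←I7

cycle = 9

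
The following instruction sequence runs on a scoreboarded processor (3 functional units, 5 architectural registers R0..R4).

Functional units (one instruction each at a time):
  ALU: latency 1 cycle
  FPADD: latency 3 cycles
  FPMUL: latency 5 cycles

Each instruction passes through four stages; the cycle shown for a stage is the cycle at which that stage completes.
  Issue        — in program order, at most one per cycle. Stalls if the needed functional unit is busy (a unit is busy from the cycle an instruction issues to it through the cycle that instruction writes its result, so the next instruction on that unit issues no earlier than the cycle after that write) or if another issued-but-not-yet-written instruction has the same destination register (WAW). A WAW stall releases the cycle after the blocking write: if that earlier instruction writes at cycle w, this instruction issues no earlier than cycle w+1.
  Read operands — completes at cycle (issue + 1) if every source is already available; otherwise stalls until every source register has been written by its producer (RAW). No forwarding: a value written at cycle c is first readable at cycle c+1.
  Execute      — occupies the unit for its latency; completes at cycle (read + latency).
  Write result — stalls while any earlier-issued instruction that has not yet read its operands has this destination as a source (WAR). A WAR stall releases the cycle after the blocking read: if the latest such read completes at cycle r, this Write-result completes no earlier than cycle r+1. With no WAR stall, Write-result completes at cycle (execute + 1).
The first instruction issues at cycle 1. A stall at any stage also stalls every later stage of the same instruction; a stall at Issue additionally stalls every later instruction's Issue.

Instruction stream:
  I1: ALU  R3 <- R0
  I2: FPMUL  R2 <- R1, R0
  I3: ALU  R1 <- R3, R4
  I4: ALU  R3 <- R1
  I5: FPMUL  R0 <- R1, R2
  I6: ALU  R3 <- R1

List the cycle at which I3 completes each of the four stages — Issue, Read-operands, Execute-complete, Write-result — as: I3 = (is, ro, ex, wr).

I1  is:1  ro:2  ex:3  wr:4
I2  is:2  ro:3  ex:8  wr:9
I3  is:5  ro:6  ex:7  wr:8  — struct: ALU busy until I1 writes@4
I4  is:9  ro:10  ex:11  wr:12  — struct: ALU busy until I3 writes@8
I5  is:10  ro:11  ex:16  wr:17
I6  is:13  ro:14  ex:15  wr:16  — struct: ALU busy until I4 writes@12

I3 = (5, 6, 7, 8)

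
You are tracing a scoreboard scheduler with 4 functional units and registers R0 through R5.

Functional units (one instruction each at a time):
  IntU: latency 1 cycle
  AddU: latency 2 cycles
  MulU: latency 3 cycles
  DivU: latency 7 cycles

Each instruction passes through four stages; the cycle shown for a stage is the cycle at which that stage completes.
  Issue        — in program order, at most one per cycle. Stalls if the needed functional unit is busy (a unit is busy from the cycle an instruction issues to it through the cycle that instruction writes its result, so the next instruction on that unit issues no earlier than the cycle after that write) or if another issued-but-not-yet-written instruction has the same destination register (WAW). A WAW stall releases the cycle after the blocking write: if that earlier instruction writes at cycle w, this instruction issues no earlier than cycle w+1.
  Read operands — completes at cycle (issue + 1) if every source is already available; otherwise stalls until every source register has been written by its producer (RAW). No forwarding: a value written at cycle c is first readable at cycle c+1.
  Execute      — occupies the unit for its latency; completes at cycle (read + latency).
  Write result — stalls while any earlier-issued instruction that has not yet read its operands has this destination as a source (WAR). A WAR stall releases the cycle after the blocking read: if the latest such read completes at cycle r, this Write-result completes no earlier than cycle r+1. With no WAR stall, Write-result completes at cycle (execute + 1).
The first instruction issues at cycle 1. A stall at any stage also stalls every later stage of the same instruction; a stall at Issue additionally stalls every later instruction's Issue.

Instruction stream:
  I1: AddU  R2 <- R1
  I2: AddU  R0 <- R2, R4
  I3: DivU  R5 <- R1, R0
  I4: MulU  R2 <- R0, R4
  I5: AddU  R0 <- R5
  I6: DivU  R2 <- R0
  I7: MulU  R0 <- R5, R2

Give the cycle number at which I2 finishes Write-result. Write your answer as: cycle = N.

cycle 1: I1→AddU
cycle 2: I1 RO
cycle 4: I1 EX
cycle 5: I1 WR R2
cycle 6: I2→AddU
cycle 7: I2 RO, I3→DivU
cycle 8: I4→MulU
cycle 9: I2 EX
cycle 10: I2 WR R0
cycle 11: I3 RO, I4 RO, I5→AddU
cycle 14: I4 EX
cycle 15: I4 WR R2
cycle 18: I3 EX
cycle 19: I3 WR R5
cycle 20: I5 RO, I6→DivU
cycle 22: I5 EX
cycle 23: I5 WR R0
cycle 24: I6 RO, I7→MulU
cycle 31: I6 EX
cycle 32: I6 WR R2
cycle 33: I7 RO
cycle 36: I7 EX
cycle 37: I7 WR R0

cycle = 10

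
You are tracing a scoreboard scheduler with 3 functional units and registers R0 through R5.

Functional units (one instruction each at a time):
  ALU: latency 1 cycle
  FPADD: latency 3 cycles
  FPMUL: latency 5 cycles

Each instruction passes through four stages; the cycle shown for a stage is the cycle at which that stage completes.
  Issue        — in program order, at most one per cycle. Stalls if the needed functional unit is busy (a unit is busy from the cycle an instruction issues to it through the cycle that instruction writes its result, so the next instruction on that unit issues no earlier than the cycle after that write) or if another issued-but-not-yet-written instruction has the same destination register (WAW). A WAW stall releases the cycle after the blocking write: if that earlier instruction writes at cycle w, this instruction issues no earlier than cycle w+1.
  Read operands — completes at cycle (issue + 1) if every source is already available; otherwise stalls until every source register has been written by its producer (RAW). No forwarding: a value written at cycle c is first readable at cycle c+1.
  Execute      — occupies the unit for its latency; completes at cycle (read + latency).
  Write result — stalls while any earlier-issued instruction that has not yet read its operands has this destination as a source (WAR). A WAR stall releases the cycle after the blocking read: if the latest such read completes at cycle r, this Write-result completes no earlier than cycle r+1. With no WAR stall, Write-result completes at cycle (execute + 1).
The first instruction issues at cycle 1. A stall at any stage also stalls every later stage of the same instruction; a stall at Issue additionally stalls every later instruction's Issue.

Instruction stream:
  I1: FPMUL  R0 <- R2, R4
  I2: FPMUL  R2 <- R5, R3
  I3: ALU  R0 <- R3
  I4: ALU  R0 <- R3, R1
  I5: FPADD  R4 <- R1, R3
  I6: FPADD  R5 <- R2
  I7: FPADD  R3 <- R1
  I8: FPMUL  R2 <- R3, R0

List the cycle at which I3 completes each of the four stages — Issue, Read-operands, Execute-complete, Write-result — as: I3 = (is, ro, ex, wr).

cycle 1: I1→FPMUL
cycle 2: I1 RO
cycle 7: I1 EX
cycle 8: I1 WR R0
cycle 9: I2→FPMUL
cycle 10: I2 RO; I3→ALU
cycle 11: I3 RO
cycle 12: I3 EX
cycle 13: I3 WR R0
cycle 14: I4→ALU
cycle 15: I2 EX; I4 RO; I5→FPADD
cycle 16: I2 WR R2; I4 EX; I5 RO
cycle 17: I4 WR R0
cycle 19: I5 EX
cycle 20: I5 WR R4
cycle 21: I6→FPADD
cycle 22: I6 RO
cycle 25: I6 EX
cycle 26: I6 WR R5
cycle 27: I7→FPADD
cycle 28: I7 RO; I8→FPMUL
cycle 31: I7 EX
cycle 32: I7 WR R3
cycle 33: I8 RO
cycle 38: I8 EX
cycle 39: I8 WR R2

I3 = (10, 11, 12, 13)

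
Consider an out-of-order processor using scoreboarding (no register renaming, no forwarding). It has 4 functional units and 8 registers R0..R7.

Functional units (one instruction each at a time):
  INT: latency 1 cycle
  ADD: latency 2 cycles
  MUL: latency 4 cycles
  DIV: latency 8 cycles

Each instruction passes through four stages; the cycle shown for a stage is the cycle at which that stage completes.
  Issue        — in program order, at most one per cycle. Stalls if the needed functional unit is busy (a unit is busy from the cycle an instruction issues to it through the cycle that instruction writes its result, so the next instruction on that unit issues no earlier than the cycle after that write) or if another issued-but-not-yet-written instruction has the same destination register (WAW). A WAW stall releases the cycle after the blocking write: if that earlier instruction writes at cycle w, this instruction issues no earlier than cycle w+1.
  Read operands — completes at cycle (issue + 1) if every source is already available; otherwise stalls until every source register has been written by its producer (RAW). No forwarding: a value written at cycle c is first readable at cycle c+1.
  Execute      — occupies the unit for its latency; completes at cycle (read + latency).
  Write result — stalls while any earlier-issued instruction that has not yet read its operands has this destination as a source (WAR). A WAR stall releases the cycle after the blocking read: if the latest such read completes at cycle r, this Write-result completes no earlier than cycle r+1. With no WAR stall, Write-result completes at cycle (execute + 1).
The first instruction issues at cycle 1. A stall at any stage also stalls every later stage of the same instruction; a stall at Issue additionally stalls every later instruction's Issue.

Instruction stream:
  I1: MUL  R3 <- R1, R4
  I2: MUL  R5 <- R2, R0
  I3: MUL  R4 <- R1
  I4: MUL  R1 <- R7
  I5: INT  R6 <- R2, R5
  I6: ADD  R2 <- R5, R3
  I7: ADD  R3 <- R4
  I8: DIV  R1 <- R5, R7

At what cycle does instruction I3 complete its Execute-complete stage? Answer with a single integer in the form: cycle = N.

cycle = 20

I1: IS=1 RO=2 EX=6 WR=7
I2: IS=8 RO=9 EX=13 WR=14  [struct: MUL busy until I1 writes@7]
I3: IS=15 RO=16 EX=20 WR=21  [struct: MUL busy until I2 writes@14]
I4: IS=22 RO=23 EX=27 WR=28  [struct: MUL busy until I3 writes@21]
I5: IS=23 RO=24 EX=25 WR=26
I6: IS=24 RO=25 EX=27 WR=28
I7: IS=29 RO=30 EX=32 WR=33  [struct: ADD busy until I6 writes@28]
I8: IS=30 RO=31 EX=39 WR=40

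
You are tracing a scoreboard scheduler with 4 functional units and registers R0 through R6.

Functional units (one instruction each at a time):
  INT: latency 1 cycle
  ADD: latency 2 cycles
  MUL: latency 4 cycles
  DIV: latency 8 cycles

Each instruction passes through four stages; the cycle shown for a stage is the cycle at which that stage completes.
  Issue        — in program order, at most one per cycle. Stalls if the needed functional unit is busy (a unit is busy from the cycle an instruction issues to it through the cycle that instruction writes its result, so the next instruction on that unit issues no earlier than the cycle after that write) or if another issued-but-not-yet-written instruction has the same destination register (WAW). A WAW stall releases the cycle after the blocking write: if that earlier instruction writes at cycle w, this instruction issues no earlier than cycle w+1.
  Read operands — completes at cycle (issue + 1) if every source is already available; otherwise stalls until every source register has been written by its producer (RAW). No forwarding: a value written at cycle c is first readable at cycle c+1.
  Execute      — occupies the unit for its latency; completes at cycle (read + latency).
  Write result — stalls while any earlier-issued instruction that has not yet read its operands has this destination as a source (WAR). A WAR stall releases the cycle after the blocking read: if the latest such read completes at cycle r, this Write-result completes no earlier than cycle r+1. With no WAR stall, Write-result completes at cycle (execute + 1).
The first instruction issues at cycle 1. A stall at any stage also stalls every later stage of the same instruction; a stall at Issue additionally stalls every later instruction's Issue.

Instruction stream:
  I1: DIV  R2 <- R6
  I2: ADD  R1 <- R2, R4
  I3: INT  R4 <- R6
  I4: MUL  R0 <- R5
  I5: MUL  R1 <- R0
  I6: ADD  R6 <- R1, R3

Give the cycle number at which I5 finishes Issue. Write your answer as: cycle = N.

cycle = 16

c1: I1 issues→DIV
c2: I1 reads · I2 issues→ADD
c3: I3 issues→INT
c4: I3 reads · I4 issues→MUL
c5: I3 exec-done · I4 reads
c9: I4 exec-done
c10: I1 exec-done · I4 writes R0
c11: I1 writes R2
c12: I2 reads
c13: I3 writes R4
c14: I2 exec-done
c15: I2 writes R1
c16: I5 issues→MUL
c17: I5 reads · I6 issues→ADD
c21: I5 exec-done
c22: I5 writes R1
c23: I6 reads
c25: I6 exec-done
c26: I6 writes R6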